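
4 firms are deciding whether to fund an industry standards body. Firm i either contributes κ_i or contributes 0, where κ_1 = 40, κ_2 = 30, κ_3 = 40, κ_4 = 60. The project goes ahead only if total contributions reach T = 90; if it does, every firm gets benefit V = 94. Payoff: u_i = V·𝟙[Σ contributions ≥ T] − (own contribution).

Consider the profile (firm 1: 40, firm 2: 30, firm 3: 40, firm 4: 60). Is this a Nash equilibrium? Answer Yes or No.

Total = 170 ≥ 90: provided.
Firm 1 (pledges 40, payoff 54): dropping to 0 → total 130, payoff 94. Profitable deviation.

No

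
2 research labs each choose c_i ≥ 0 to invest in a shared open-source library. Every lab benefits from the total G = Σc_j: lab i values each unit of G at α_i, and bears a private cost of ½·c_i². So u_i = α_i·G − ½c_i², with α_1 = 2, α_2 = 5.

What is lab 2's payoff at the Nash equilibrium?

Lab i's FOC: ∂u_i/∂c_i = α_i − c_i = 0, so c_i* = α_i.
NE contributions = (2, 5); G = 7.
u_2 = α_2·G − ½·(c_2)² = 5·7 − ½·5² = 22.5.

22.5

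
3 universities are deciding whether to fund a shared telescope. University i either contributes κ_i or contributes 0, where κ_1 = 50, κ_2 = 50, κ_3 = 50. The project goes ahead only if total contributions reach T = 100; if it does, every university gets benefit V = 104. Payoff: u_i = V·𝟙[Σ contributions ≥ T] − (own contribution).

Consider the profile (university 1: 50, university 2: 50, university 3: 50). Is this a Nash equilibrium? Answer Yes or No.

No

Total = 150 ≥ 100: provided.
University 1 (pledges 50, payoff 54): dropping to 0 → total 100, payoff 104. Profitable deviation.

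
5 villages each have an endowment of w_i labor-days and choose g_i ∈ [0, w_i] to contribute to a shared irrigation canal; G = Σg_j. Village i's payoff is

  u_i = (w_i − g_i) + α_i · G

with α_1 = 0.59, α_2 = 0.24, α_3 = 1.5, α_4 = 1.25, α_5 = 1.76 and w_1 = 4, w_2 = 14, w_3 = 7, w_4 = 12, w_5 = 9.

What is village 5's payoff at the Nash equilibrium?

∂u_i/∂g_i = α_i − 1, so village i contributes w_i if α_i > 1, else 0.
α_i > 1 for i ∈ {3, 4, 5}; NE contributions (0, 0, 7, 12, 9), G = 28.
u_5 = (9 − 9) + 1.76·28 = 49.28.

49.28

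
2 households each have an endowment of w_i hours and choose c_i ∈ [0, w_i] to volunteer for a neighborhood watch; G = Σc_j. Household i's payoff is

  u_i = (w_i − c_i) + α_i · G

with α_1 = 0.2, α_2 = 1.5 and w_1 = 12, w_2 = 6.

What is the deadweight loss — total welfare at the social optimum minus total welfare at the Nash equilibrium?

∂u_i/∂c_i = α_i − 1, so household i contributes w_i if α_i > 1, else 0.
α_i > 1 for i ∈ {2}; NE contributions (0, 6), G = 6.
W^NE = Σw_i − G^NE + (Σα_i)·G^NE = 18 + 0.7·6 = 22.2.
Planner: ∂(Σu_j)/∂c_i = Σα_j − 1 = 0.7 > 0, so everyone contributes w_i; G^SO = 18, W^SO = 18 + 0.7·18 = 30.6.
Deadweight loss = 8.4.

8.4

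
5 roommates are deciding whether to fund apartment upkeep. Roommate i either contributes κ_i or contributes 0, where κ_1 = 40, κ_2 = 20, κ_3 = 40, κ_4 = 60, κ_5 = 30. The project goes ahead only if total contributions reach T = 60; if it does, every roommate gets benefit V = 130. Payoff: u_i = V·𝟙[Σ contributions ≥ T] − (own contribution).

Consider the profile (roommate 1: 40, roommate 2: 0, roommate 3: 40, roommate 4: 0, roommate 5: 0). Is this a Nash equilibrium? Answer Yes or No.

Yes

Total = 80 ≥ 60: provided.
Roommate 1 (pledges 40, payoff 90): dropping to 0 → total 40, payoff 0. No gain.
Roommate 2 (pledges 0, payoff 130): pledging 20 → total 100, payoff 110. No gain.
Roommate 3 (pledges 40, payoff 90): dropping to 0 → total 40, payoff 0. No gain.
Roommate 4 (pledges 0, payoff 130): pledging 60 → total 140, payoff 70. No gain.
Roommate 5 (pledges 0, payoff 130): pledging 30 → total 110, payoff 100. No gain.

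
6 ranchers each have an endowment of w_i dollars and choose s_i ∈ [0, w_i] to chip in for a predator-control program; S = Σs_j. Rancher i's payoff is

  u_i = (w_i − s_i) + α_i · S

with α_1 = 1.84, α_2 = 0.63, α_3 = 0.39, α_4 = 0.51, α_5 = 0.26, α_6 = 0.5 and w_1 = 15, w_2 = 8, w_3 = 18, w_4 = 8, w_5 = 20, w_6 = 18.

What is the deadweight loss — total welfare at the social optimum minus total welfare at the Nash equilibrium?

225.36

∂u_i/∂s_i = α_i − 1, so rancher i contributes w_i if α_i > 1, else 0.
α_i > 1 for i ∈ {1}; NE contributions (15, 0, 0, 0, 0, 0), S = 15.
W^NE = Σw_i − S^NE + (Σα_i)·S^NE = 87 + 3.13·15 = 133.95.
Planner: ∂(Σu_j)/∂s_i = Σα_j − 1 = 3.13 > 0, so everyone contributes w_i; S^SO = 87, W^SO = 87 + 3.13·87 = 359.31.
Deadweight loss = 225.36.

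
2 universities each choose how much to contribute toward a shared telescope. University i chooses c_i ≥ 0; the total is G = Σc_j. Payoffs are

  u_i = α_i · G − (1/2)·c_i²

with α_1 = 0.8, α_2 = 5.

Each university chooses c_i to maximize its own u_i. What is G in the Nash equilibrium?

5.8

University i's FOC: ∂u_i/∂c_i = α_i − c_i = 0, so c_i* = α_i.
NE contributions = (0.8, 5); G = 5.8.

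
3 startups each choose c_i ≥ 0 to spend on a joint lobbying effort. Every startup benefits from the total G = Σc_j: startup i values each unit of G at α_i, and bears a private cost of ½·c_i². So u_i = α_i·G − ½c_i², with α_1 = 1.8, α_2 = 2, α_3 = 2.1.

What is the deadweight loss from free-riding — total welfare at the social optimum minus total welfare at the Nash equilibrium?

23.23

Startup i's FOC: ∂u_i/∂c_i = α_i − c_i = 0, so c_i* = α_i.
NE contributions = (1.8, 2, 2.1); G = 5.9.
W^NE = (Σα)·G − ½Σα_i² = 5.9² − ½·11.65 = 28.985.
Planner sets c_i = Σα_j = 5.9 for every i, so G^SO = 3·5.9 = 17.7.
W^SO = (Σα)·G^SO − ½·3·(Σα)² = (3/2)·5.9² = 52.215.
Deadweight loss = W^SO − W^NE = 23.23.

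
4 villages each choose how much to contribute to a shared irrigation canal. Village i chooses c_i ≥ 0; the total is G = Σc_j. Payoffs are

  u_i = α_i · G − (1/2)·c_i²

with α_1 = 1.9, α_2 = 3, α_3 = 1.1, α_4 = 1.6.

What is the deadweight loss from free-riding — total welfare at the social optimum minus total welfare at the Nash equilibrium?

Village i's FOC: ∂u_i/∂c_i = α_i − c_i = 0, so c_i* = α_i.
NE contributions = (1.9, 3, 1.1, 1.6); G = 7.6.
W^NE = (Σα)·G − ½Σα_i² = 7.6² − ½·16.38 = 49.57.
Planner sets c_i = Σα_j = 7.6 for every i, so G^SO = 4·7.6 = 30.4.
W^SO = (Σα)·G^SO − ½·4·(Σα)² = (4/2)·7.6² = 115.52.
Deadweight loss = W^SO − W^NE = 65.95.

65.95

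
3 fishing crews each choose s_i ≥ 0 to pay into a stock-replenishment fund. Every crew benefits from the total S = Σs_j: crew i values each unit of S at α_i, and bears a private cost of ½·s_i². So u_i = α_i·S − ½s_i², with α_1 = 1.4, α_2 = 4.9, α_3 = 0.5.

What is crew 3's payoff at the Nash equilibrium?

3.275

Crew i's FOC: ∂u_i/∂s_i = α_i − s_i = 0, so s_i* = α_i.
NE contributions = (1.4, 4.9, 0.5); S = 6.8.
u_3 = α_3·S − ½·(s_3)² = 0.5·6.8 − ½·0.5² = 3.275.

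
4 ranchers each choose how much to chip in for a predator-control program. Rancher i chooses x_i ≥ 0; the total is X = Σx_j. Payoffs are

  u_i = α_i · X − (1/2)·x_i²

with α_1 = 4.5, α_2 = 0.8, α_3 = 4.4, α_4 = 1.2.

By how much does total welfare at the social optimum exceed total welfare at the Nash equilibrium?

139.655

Rancher i's FOC: ∂u_i/∂x_i = α_i − x_i = 0, so x_i* = α_i.
NE contributions = (4.5, 0.8, 4.4, 1.2); X = 10.9.
W^NE = (Σα)·X − ½Σα_i² = 10.9² − ½·41.69 = 97.965.
Planner sets x_i = Σα_j = 10.9 for every i, so X^SO = 4·10.9 = 43.6.
W^SO = (Σα)·X^SO − ½·4·(Σα)² = (4/2)·10.9² = 237.62.
Deadweight loss = W^SO − W^NE = 139.655.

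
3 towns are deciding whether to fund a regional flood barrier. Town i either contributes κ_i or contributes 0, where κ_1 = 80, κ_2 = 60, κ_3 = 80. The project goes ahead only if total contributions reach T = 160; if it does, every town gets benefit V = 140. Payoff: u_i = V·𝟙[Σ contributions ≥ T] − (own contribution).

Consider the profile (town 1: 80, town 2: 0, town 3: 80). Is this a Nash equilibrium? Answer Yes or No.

Yes

Total = 160 ≥ 160: provided.
Town 1 (pledges 80, payoff 60): dropping to 0 → total 80, payoff 0. No gain.
Town 2 (pledges 0, payoff 140): pledging 60 → total 220, payoff 80. No gain.
Town 3 (pledges 80, payoff 60): dropping to 0 → total 80, payoff 0. No gain.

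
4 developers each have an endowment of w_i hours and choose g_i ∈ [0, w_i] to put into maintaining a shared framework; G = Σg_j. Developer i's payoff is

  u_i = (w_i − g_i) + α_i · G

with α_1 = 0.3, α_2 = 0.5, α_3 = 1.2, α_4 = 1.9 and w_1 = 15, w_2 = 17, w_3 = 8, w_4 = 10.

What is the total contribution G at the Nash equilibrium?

∂u_i/∂g_i = α_i − 1, so developer i contributes w_i if α_i > 1, else 0.
α_i > 1 for i ∈ {3, 4}; NE contributions (0, 0, 8, 10), G = 18.

18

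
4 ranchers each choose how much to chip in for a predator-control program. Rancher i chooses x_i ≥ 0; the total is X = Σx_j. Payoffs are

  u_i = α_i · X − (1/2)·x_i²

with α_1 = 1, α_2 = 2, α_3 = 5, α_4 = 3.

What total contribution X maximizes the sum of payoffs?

44

Planner FOC: ∂(Σu_j)/∂x_i = (Σα_j) − x_i = 0, so x_i^SO = Σα_j = 11 for every i; X^SO = 44.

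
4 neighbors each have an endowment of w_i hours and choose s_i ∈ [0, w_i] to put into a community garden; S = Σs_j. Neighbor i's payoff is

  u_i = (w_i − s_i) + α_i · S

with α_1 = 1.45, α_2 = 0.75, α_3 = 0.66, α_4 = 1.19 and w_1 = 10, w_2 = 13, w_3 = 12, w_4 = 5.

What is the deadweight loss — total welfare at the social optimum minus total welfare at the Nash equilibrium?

76.25

∂u_i/∂s_i = α_i − 1, so neighbor i contributes w_i if α_i > 1, else 0.
α_i > 1 for i ∈ {1, 4}; NE contributions (10, 0, 0, 5), S = 15.
W^NE = Σw_i − S^NE + (Σα_i)·S^NE = 40 + 3.05·15 = 85.75.
Planner: ∂(Σu_j)/∂s_i = Σα_j − 1 = 3.05 > 0, so everyone contributes w_i; S^SO = 40, W^SO = 40 + 3.05·40 = 162.
Deadweight loss = 76.25.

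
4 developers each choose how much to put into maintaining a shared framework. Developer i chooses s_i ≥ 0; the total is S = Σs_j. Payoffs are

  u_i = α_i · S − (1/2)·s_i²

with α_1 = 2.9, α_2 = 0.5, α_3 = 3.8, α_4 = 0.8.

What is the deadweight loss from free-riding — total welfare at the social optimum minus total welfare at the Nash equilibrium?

Developer i's FOC: ∂u_i/∂s_i = α_i − s_i = 0, so s_i* = α_i.
NE contributions = (2.9, 0.5, 3.8, 0.8); S = 8.
W^NE = (Σα)·S − ½Σα_i² = 8² − ½·23.74 = 52.13.
Planner sets s_i = Σα_j = 8 for every i, so S^SO = 4·8 = 32.
W^SO = (Σα)·S^SO − ½·4·(Σα)² = (4/2)·8² = 128.
Deadweight loss = W^SO − W^NE = 75.87.

75.87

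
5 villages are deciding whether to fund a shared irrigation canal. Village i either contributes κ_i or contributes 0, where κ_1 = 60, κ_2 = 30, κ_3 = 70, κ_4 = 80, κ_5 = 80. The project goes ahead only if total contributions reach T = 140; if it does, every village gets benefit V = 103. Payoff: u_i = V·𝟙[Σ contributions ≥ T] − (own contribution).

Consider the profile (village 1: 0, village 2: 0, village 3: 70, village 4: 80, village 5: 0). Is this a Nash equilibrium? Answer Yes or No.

Yes

Total = 150 ≥ 140: provided.
Village 1 (pledges 0, payoff 103): pledging 60 → total 210, payoff 43. No gain.
Village 2 (pledges 0, payoff 103): pledging 30 → total 180, payoff 73. No gain.
Village 3 (pledges 70, payoff 33): dropping to 0 → total 80, payoff 0. No gain.
Village 4 (pledges 80, payoff 23): dropping to 0 → total 70, payoff 0. No gain.
Village 5 (pledges 0, payoff 103): pledging 80 → total 230, payoff 23. No gain.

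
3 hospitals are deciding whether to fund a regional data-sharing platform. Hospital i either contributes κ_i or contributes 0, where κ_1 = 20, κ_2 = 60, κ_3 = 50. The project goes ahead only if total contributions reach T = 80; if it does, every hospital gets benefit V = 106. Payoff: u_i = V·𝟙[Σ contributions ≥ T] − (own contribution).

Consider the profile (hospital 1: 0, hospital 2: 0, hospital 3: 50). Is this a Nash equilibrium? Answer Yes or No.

Total = 50 < 80: not provided.
Hospital 1 (pledges 0, payoff 0): pledging 20 → total 70, payoff -20. No gain.
Hospital 2 (pledges 0, payoff 0): pledging 60 → total 110, payoff 46. Profitable deviation.

No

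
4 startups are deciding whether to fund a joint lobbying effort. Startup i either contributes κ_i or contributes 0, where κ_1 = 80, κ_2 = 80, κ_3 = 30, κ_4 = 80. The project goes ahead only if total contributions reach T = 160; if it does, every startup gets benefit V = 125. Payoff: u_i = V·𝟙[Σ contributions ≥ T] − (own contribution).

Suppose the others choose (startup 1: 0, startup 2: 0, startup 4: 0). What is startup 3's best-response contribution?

Others' total = 0. Even contributing 30 gives 30 < 160: no benefit either way.
Best response: 0.

0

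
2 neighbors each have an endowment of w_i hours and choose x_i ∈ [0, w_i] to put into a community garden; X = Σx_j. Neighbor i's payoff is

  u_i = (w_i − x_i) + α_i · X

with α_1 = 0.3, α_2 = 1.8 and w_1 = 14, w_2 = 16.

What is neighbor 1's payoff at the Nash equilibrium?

18.8

∂u_i/∂x_i = α_i − 1, so neighbor i contributes w_i if α_i > 1, else 0.
α_i > 1 for i ∈ {2}; NE contributions (0, 16), X = 16.
u_1 = (14 − 0) + 0.3·16 = 18.8.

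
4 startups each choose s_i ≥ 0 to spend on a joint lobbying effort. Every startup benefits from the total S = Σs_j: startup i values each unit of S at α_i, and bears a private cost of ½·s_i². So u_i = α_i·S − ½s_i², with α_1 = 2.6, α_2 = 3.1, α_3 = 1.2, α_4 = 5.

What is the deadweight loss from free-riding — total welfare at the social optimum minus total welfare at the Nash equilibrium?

163.015

Startup i's FOC: ∂u_i/∂s_i = α_i − s_i = 0, so s_i* = α_i.
NE contributions = (2.6, 3.1, 1.2, 5); S = 11.9.
W^NE = (Σα)·S − ½Σα_i² = 11.9² − ½·42.81 = 120.205.
Planner sets s_i = Σα_j = 11.9 for every i, so S^SO = 4·11.9 = 47.6.
W^SO = (Σα)·S^SO − ½·4·(Σα)² = (4/2)·11.9² = 283.22.
Deadweight loss = W^SO − W^NE = 163.015.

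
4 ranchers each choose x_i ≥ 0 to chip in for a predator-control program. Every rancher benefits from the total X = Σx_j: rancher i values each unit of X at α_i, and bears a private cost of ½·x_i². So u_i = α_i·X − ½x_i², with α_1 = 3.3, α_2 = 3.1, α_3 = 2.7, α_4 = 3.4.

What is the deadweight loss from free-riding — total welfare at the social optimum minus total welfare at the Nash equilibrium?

175.925

Rancher i's FOC: ∂u_i/∂x_i = α_i − x_i = 0, so x_i* = α_i.
NE contributions = (3.3, 3.1, 2.7, 3.4); X = 12.5.
W^NE = (Σα)·X − ½Σα_i² = 12.5² − ½·39.35 = 136.575.
Planner sets x_i = Σα_j = 12.5 for every i, so X^SO = 4·12.5 = 50.
W^SO = (Σα)·X^SO − ½·4·(Σα)² = (4/2)·12.5² = 312.5.
Deadweight loss = W^SO − W^NE = 175.925.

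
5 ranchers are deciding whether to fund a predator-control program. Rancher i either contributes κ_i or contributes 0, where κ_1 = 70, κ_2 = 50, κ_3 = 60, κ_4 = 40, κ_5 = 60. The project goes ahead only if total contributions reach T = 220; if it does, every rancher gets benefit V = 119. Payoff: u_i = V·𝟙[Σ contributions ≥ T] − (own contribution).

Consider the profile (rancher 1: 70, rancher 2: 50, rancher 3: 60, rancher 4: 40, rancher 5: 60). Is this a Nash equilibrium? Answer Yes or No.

Total = 280 ≥ 220: provided.
Rancher 1 (pledges 70, payoff 49): dropping to 0 → total 210, payoff 0. No gain.
Rancher 2 (pledges 50, payoff 69): dropping to 0 → total 230, payoff 119. Profitable deviation.

No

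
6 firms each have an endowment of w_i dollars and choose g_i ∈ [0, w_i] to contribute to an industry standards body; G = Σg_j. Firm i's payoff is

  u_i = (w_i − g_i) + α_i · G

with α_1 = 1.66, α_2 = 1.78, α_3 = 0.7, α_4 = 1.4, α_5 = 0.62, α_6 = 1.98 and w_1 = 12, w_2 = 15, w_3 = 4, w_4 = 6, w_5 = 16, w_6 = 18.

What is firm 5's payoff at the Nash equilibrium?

∂u_i/∂g_i = α_i − 1, so firm i contributes w_i if α_i > 1, else 0.
α_i > 1 for i ∈ {1, 2, 4, 6}; NE contributions (12, 15, 0, 6, 0, 18), G = 51.
u_5 = (16 − 0) + 0.62·51 = 47.62.

47.62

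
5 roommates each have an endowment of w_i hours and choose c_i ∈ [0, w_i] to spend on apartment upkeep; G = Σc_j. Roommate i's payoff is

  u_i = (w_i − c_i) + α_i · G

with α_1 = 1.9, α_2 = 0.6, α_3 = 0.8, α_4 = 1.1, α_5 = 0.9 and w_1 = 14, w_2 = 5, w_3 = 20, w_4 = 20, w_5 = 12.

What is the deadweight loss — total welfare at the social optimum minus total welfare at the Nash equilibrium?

159.1

∂u_i/∂c_i = α_i − 1, so roommate i contributes w_i if α_i > 1, else 0.
α_i > 1 for i ∈ {1, 4}; NE contributions (14, 0, 0, 20, 0), G = 34.
W^NE = Σw_i − G^NE + (Σα_i)·G^NE = 71 + 4.3·34 = 217.2.
Planner: ∂(Σu_j)/∂c_i = Σα_j − 1 = 4.3 > 0, so everyone contributes w_i; G^SO = 71, W^SO = 71 + 4.3·71 = 376.3.
Deadweight loss = 159.1.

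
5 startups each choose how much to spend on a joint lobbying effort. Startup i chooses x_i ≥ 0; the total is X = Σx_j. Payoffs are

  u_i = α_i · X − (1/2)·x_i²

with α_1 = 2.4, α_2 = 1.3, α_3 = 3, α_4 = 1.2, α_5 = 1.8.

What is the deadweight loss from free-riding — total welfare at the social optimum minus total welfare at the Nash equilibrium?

Startup i's FOC: ∂u_i/∂x_i = α_i − x_i = 0, so x_i* = α_i.
NE contributions = (2.4, 1.3, 3, 1.2, 1.8); X = 9.7.
W^NE = (Σα)·X − ½Σα_i² = 9.7² − ½·21.13 = 83.525.
Planner sets x_i = Σα_j = 9.7 for every i, so X^SO = 5·9.7 = 48.5.
W^SO = (Σα)·X^SO − ½·5·(Σα)² = (5/2)·9.7² = 235.225.
Deadweight loss = W^SO − W^NE = 151.7.

151.7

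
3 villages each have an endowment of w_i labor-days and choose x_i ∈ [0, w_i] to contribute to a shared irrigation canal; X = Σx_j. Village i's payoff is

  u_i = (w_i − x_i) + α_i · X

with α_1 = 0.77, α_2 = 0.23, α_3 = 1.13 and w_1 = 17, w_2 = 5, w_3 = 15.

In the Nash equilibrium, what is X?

15

∂u_i/∂x_i = α_i − 1, so village i contributes w_i if α_i > 1, else 0.
α_i > 1 for i ∈ {3}; NE contributions (0, 0, 15), X = 15.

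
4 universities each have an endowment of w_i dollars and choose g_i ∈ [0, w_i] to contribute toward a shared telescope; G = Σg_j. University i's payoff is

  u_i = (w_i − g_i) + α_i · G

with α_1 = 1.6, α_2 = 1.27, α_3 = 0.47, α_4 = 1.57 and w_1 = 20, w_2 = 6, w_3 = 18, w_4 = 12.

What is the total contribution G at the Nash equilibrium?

∂u_i/∂g_i = α_i − 1, so university i contributes w_i if α_i > 1, else 0.
α_i > 1 for i ∈ {1, 2, 4}; NE contributions (20, 6, 0, 12), G = 38.

38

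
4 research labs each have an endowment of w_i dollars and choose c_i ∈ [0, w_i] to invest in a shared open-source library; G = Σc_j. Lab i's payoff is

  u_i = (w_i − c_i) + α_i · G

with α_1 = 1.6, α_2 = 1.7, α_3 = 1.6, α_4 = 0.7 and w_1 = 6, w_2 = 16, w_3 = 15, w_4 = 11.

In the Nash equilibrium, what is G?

∂u_i/∂c_i = α_i − 1, so lab i contributes w_i if α_i > 1, else 0.
α_i > 1 for i ∈ {1, 2, 3}; NE contributions (6, 16, 15, 0), G = 37.

37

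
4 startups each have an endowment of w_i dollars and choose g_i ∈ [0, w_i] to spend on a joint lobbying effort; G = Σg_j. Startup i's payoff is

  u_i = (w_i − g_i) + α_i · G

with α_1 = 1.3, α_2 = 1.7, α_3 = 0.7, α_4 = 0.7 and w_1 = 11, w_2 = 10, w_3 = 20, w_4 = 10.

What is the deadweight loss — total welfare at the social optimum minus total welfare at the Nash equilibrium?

∂u_i/∂g_i = α_i − 1, so startup i contributes w_i if α_i > 1, else 0.
α_i > 1 for i ∈ {1, 2}; NE contributions (11, 10, 0, 0), G = 21.
W^NE = Σw_i − G^NE + (Σα_i)·G^NE = 51 + 3.4·21 = 122.4.
Planner: ∂(Σu_j)/∂g_i = Σα_j − 1 = 3.4 > 0, so everyone contributes w_i; G^SO = 51, W^SO = 51 + 3.4·51 = 224.4.
Deadweight loss = 102.

102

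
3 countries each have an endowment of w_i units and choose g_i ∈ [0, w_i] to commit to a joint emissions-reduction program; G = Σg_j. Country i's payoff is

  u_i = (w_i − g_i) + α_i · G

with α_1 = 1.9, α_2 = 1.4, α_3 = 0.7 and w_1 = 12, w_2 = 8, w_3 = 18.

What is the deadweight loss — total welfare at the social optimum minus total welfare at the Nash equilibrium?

54

∂u_i/∂g_i = α_i − 1, so country i contributes w_i if α_i > 1, else 0.
α_i > 1 for i ∈ {1, 2}; NE contributions (12, 8, 0), G = 20.
W^NE = Σw_i − G^NE + (Σα_i)·G^NE = 38 + 3·20 = 98.
Planner: ∂(Σu_j)/∂g_i = Σα_j − 1 = 3 > 0, so everyone contributes w_i; G^SO = 38, W^SO = 38 + 3·38 = 152.
Deadweight loss = 54.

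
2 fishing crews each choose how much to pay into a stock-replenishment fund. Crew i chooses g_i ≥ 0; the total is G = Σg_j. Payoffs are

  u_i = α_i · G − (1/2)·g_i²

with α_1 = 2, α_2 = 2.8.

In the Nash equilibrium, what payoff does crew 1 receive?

Crew i's FOC: ∂u_i/∂g_i = α_i − g_i = 0, so g_i* = α_i.
NE contributions = (2, 2.8); G = 4.8.
u_1 = α_1·G − ½·(g_1)² = 2·4.8 − ½·2² = 7.6.

7.6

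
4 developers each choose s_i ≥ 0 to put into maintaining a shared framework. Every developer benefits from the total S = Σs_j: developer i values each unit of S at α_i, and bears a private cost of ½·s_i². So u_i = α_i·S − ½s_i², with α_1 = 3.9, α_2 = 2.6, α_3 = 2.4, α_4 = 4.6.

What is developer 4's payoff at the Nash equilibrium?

51.52

Developer i's FOC: ∂u_i/∂s_i = α_i − s_i = 0, so s_i* = α_i.
NE contributions = (3.9, 2.6, 2.4, 4.6); S = 13.5.
u_4 = α_4·S − ½·(s_4)² = 4.6·13.5 − ½·4.6² = 51.52.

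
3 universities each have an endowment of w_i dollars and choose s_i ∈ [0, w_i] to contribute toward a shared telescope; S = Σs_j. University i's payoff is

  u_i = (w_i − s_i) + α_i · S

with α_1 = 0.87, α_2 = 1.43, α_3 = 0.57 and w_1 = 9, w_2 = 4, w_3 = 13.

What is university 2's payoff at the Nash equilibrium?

5.72

∂u_i/∂s_i = α_i − 1, so university i contributes w_i if α_i > 1, else 0.
α_i > 1 for i ∈ {2}; NE contributions (0, 4, 0), S = 4.
u_2 = (4 − 4) + 1.43·4 = 5.72.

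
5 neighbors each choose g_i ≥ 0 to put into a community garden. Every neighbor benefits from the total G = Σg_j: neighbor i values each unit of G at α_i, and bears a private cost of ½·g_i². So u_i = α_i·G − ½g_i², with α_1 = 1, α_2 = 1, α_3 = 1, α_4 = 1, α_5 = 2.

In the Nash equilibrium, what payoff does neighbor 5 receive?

10

Neighbor i's FOC: ∂u_i/∂g_i = α_i − g_i = 0, so g_i* = α_i.
NE contributions = (1, 1, 1, 1, 2); G = 6.
u_5 = α_5·G − ½·(g_5)² = 2·6 − ½·2² = 10.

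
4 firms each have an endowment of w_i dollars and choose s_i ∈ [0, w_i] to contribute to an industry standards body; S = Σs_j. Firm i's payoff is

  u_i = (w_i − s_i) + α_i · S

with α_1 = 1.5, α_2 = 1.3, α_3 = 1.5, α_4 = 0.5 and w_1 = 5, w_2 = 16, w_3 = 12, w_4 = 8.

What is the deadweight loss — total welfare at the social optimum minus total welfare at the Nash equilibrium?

∂u_i/∂s_i = α_i − 1, so firm i contributes w_i if α_i > 1, else 0.
α_i > 1 for i ∈ {1, 2, 3}; NE contributions (5, 16, 12, 0), S = 33.
W^NE = Σw_i − S^NE + (Σα_i)·S^NE = 41 + 3.8·33 = 166.4.
Planner: ∂(Σu_j)/∂s_i = Σα_j − 1 = 3.8 > 0, so everyone contributes w_i; S^SO = 41, W^SO = 41 + 3.8·41 = 196.8.
Deadweight loss = 30.4.

30.4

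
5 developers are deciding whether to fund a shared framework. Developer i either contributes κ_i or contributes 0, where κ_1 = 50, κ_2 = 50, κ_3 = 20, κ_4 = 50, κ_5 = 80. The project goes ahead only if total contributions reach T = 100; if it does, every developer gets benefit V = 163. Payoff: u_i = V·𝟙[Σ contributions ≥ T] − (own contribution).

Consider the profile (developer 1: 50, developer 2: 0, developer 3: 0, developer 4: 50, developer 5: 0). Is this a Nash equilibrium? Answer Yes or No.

Total = 100 ≥ 100: provided.
Developer 1 (pledges 50, payoff 113): dropping to 0 → total 50, payoff 0. No gain.
Developer 2 (pledges 0, payoff 163): pledging 50 → total 150, payoff 113. No gain.
Developer 3 (pledges 0, payoff 163): pledging 20 → total 120, payoff 143. No gain.
Developer 4 (pledges 50, payoff 113): dropping to 0 → total 50, payoff 0. No gain.
Developer 5 (pledges 0, payoff 163): pledging 80 → total 180, payoff 83. No gain.

Yes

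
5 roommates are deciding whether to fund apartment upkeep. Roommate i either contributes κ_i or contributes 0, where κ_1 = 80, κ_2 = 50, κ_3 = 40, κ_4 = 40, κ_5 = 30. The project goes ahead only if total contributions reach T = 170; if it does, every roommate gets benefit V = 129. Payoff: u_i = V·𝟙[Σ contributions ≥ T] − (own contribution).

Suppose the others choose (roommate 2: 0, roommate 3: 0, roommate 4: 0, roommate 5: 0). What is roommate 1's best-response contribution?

0

Others' total = 0. Even contributing 80 gives 80 < 170: no benefit either way.
Best response: 0.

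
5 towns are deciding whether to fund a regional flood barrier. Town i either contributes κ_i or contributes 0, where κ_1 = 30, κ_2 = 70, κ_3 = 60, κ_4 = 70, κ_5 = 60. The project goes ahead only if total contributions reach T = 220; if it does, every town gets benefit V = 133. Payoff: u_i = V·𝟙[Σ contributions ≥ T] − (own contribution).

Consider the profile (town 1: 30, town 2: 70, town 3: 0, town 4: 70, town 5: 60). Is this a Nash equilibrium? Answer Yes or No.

Total = 230 ≥ 220: provided.
Town 1 (pledges 30, payoff 103): dropping to 0 → total 200, payoff 0. No gain.
Town 2 (pledges 70, payoff 63): dropping to 0 → total 160, payoff 0. No gain.
Town 3 (pledges 0, payoff 133): pledging 60 → total 290, payoff 73. No gain.
Town 4 (pledges 70, payoff 63): dropping to 0 → total 160, payoff 0. No gain.
Town 5 (pledges 60, payoff 73): dropping to 0 → total 170, payoff 0. No gain.

Yes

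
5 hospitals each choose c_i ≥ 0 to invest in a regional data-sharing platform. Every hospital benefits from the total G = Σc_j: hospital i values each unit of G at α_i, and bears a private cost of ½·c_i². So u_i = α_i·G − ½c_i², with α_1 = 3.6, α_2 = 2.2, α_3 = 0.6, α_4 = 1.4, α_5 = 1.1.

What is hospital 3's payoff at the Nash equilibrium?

Hospital i's FOC: ∂u_i/∂c_i = α_i − c_i = 0, so c_i* = α_i.
NE contributions = (3.6, 2.2, 0.6, 1.4, 1.1); G = 8.9.
u_3 = α_3·G − ½·(c_3)² = 0.6·8.9 − ½·0.6² = 5.16.

5.16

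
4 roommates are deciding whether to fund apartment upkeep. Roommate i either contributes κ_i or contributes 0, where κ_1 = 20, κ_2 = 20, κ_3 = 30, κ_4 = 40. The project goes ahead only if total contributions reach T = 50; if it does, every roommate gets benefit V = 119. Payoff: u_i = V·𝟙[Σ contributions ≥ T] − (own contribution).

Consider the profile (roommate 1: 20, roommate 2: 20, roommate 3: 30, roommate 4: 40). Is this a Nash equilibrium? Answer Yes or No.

No

Total = 110 ≥ 50: provided.
Roommate 1 (pledges 20, payoff 99): dropping to 0 → total 90, payoff 119. Profitable deviation.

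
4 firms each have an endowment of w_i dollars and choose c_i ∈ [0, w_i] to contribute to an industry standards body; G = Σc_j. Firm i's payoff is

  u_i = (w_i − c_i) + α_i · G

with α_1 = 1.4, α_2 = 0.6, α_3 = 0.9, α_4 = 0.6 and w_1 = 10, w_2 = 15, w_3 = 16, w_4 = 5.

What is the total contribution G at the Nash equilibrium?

∂u_i/∂c_i = α_i − 1, so firm i contributes w_i if α_i > 1, else 0.
α_i > 1 for i ∈ {1}; NE contributions (10, 0, 0, 0), G = 10.

10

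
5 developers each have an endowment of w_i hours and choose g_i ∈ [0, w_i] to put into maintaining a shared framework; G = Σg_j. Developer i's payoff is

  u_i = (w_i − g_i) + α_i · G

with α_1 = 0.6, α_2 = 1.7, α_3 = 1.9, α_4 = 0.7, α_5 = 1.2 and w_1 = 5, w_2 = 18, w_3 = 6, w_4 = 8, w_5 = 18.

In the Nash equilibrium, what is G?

42

∂u_i/∂g_i = α_i − 1, so developer i contributes w_i if α_i > 1, else 0.
α_i > 1 for i ∈ {2, 3, 5}; NE contributions (0, 18, 6, 0, 18), G = 42.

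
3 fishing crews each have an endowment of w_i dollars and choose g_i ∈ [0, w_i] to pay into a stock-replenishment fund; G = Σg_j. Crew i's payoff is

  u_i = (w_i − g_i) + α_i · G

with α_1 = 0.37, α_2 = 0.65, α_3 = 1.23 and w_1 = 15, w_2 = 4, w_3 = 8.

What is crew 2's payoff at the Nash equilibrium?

9.2

∂u_i/∂g_i = α_i − 1, so crew i contributes w_i if α_i > 1, else 0.
α_i > 1 for i ∈ {3}; NE contributions (0, 0, 8), G = 8.
u_2 = (4 − 0) + 0.65·8 = 9.2.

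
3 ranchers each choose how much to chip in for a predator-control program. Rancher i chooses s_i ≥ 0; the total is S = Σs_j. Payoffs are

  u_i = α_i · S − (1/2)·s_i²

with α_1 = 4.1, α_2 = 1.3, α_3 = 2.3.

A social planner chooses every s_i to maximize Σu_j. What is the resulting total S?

Planner FOC: ∂(Σu_j)/∂s_i = (Σα_j) − s_i = 0, so s_i^SO = Σα_j = 7.7 for every i; S^SO = 23.1.

23.1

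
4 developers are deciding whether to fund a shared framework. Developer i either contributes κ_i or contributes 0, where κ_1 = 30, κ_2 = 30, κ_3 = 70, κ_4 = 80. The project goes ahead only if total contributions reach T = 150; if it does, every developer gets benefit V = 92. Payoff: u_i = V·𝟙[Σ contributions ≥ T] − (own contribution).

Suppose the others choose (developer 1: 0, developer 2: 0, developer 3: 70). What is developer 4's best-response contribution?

80

Others' total = 70. Contributing 80 brings total to 150 ≥ 150: gain V − κ_4 = 12.
Best response: 80.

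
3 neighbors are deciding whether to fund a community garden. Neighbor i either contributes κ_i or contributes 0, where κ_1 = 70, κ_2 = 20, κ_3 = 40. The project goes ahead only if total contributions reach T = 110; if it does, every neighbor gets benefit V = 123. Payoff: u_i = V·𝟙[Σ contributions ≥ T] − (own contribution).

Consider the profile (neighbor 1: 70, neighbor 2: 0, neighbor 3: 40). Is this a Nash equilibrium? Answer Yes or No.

Total = 110 ≥ 110: provided.
Neighbor 1 (pledges 70, payoff 53): dropping to 0 → total 40, payoff 0. No gain.
Neighbor 2 (pledges 0, payoff 123): pledging 20 → total 130, payoff 103. No gain.
Neighbor 3 (pledges 40, payoff 83): dropping to 0 → total 70, payoff 0. No gain.

Yes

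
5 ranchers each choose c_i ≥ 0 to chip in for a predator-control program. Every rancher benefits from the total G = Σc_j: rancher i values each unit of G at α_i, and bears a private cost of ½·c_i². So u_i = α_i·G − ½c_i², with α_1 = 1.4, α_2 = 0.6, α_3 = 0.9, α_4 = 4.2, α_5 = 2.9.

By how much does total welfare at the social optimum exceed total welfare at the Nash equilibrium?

Rancher i's FOC: ∂u_i/∂c_i = α_i − c_i = 0, so c_i* = α_i.
NE contributions = (1.4, 0.6, 0.9, 4.2, 2.9); G = 10.
W^NE = (Σα)·G − ½Σα_i² = 10² − ½·29.18 = 85.41.
Planner sets c_i = Σα_j = 10 for every i, so G^SO = 5·10 = 50.
W^SO = (Σα)·G^SO − ½·5·(Σα)² = (5/2)·10² = 250.
Deadweight loss = W^SO − W^NE = 164.59.

164.59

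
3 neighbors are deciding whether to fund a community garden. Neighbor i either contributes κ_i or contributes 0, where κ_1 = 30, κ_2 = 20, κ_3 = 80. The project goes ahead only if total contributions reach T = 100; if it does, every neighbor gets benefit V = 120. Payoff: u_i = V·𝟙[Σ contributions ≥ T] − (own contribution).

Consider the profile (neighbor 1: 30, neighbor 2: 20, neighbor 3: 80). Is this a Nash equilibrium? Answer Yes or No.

No

Total = 130 ≥ 100: provided.
Neighbor 1 (pledges 30, payoff 90): dropping to 0 → total 100, payoff 120. Profitable deviation.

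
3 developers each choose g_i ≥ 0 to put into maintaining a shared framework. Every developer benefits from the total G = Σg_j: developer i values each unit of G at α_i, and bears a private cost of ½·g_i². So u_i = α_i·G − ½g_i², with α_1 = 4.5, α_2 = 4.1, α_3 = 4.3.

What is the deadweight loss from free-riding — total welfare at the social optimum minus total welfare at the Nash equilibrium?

110.98

Developer i's FOC: ∂u_i/∂g_i = α_i − g_i = 0, so g_i* = α_i.
NE contributions = (4.5, 4.1, 4.3); G = 12.9.
W^NE = (Σα)·G − ½Σα_i² = 12.9² − ½·55.55 = 138.635.
Planner sets g_i = Σα_j = 12.9 for every i, so G^SO = 3·12.9 = 38.7.
W^SO = (Σα)·G^SO − ½·3·(Σα)² = (3/2)·12.9² = 249.615.
Deadweight loss = W^SO − W^NE = 110.98.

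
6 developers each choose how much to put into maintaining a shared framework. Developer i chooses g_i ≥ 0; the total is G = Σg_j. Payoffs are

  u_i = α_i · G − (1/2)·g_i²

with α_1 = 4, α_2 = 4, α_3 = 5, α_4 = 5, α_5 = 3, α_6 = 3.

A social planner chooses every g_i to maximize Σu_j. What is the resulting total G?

144

Planner FOC: ∂(Σu_j)/∂g_i = (Σα_j) − g_i = 0, so g_i^SO = Σα_j = 24 for every i; G^SO = 144.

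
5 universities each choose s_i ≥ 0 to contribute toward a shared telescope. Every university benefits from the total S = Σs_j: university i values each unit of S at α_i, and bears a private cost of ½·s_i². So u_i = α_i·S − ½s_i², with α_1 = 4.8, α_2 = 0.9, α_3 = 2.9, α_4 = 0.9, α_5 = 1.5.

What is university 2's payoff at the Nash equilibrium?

University i's FOC: ∂u_i/∂s_i = α_i − s_i = 0, so s_i* = α_i.
NE contributions = (4.8, 0.9, 2.9, 0.9, 1.5); S = 11.
u_2 = α_2·S − ½·(s_2)² = 0.9·11 − ½·0.9² = 9.495.

9.495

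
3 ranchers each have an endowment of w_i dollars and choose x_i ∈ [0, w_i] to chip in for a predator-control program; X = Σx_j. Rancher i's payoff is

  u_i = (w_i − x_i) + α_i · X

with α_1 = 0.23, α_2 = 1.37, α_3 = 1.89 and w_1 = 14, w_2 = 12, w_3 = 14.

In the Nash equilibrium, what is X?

26

∂u_i/∂x_i = α_i − 1, so rancher i contributes w_i if α_i > 1, else 0.
α_i > 1 for i ∈ {2, 3}; NE contributions (0, 12, 14), X = 26.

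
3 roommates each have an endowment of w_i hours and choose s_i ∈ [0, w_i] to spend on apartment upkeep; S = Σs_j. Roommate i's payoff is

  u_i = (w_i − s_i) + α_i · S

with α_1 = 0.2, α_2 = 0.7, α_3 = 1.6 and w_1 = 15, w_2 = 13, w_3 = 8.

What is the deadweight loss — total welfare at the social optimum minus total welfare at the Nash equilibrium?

∂u_i/∂s_i = α_i − 1, so roommate i contributes w_i if α_i > 1, else 0.
α_i > 1 for i ∈ {3}; NE contributions (0, 0, 8), S = 8.
W^NE = Σw_i − S^NE + (Σα_i)·S^NE = 36 + 1.5·8 = 48.
Planner: ∂(Σu_j)/∂s_i = Σα_j − 1 = 1.5 > 0, so everyone contributes w_i; S^SO = 36, W^SO = 36 + 1.5·36 = 90.
Deadweight loss = 42.

42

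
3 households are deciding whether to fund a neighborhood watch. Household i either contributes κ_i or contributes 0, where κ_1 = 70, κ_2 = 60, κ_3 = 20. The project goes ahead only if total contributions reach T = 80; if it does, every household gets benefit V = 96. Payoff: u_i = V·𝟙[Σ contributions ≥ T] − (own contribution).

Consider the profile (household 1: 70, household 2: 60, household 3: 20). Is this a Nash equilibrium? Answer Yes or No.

No

Total = 150 ≥ 80: provided.
Household 1 (pledges 70, payoff 26): dropping to 0 → total 80, payoff 96. Profitable deviation.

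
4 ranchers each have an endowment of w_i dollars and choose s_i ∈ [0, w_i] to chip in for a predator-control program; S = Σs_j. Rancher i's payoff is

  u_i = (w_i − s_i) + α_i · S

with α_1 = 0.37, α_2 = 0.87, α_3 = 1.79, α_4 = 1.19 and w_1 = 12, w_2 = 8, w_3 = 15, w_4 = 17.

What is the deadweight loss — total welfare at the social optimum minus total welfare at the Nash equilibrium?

64.4

∂u_i/∂s_i = α_i − 1, so rancher i contributes w_i if α_i > 1, else 0.
α_i > 1 for i ∈ {3, 4}; NE contributions (0, 0, 15, 17), S = 32.
W^NE = Σw_i − S^NE + (Σα_i)·S^NE = 52 + 3.22·32 = 155.04.
Planner: ∂(Σu_j)/∂s_i = Σα_j − 1 = 3.22 > 0, so everyone contributes w_i; S^SO = 52, W^SO = 52 + 3.22·52 = 219.44.
Deadweight loss = 64.4.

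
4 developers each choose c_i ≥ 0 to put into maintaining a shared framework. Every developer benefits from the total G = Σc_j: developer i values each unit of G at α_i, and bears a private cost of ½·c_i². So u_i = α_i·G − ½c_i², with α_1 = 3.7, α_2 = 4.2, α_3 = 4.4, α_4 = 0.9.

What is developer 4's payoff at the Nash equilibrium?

Developer i's FOC: ∂u_i/∂c_i = α_i − c_i = 0, so c_i* = α_i.
NE contributions = (3.7, 4.2, 4.4, 0.9); G = 13.2.
u_4 = α_4·G − ½·(c_4)² = 0.9·13.2 − ½·0.9² = 11.475.

11.475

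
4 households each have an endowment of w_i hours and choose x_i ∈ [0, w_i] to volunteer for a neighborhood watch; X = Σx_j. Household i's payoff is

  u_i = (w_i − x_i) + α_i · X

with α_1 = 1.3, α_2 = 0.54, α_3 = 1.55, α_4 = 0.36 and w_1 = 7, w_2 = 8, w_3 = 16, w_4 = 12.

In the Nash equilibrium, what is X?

∂u_i/∂x_i = α_i − 1, so household i contributes w_i if α_i > 1, else 0.
α_i > 1 for i ∈ {1, 3}; NE contributions (7, 0, 16, 0), X = 23.

23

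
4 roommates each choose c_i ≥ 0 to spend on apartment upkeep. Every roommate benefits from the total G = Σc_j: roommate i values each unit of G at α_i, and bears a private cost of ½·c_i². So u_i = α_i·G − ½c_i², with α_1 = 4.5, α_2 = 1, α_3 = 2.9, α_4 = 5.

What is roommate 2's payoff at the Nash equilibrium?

Roommate i's FOC: ∂u_i/∂c_i = α_i − c_i = 0, so c_i* = α_i.
NE contributions = (4.5, 1, 2.9, 5); G = 13.4.
u_2 = α_2·G − ½·(c_2)² = 1·13.4 − ½·1² = 12.9.

12.9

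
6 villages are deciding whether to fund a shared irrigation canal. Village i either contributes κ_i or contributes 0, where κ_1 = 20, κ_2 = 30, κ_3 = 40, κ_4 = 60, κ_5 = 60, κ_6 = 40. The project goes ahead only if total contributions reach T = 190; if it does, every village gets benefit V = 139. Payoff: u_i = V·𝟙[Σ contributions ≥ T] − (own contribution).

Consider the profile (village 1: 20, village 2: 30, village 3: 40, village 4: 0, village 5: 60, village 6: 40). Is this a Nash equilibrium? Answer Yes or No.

Yes

Total = 190 ≥ 190: provided.
Village 1 (pledges 20, payoff 119): dropping to 0 → total 170, payoff 0. No gain.
Village 2 (pledges 30, payoff 109): dropping to 0 → total 160, payoff 0. No gain.
Village 3 (pledges 40, payoff 99): dropping to 0 → total 150, payoff 0. No gain.
Village 4 (pledges 0, payoff 139): pledging 60 → total 250, payoff 79. No gain.
Village 5 (pledges 60, payoff 79): dropping to 0 → total 130, payoff 0. No gain.
Village 6 (pledges 40, payoff 99): dropping to 0 → total 150, payoff 0. No gain.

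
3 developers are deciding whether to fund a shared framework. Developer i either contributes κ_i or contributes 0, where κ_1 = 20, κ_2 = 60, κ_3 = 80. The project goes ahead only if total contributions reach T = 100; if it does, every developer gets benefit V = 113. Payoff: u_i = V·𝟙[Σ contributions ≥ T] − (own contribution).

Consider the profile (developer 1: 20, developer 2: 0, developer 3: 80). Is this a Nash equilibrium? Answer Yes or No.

Yes

Total = 100 ≥ 100: provided.
Developer 1 (pledges 20, payoff 93): dropping to 0 → total 80, payoff 0. No gain.
Developer 2 (pledges 0, payoff 113): pledging 60 → total 160, payoff 53. No gain.
Developer 3 (pledges 80, payoff 33): dropping to 0 → total 20, payoff 0. No gain.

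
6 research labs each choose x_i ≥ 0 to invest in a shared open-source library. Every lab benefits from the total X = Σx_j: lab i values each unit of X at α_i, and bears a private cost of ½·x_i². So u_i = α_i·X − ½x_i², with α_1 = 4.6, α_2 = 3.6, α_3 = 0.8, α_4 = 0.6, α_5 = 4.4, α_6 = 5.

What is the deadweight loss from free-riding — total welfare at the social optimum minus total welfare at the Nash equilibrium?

761.74

Lab i's FOC: ∂u_i/∂x_i = α_i − x_i = 0, so x_i* = α_i.
NE contributions = (4.6, 3.6, 0.8, 0.6, 4.4, 5); X = 19.
W^NE = (Σα)·X − ½Σα_i² = 19² − ½·79.48 = 321.26.
Planner sets x_i = Σα_j = 19 for every i, so X^SO = 6·19 = 114.
W^SO = (Σα)·X^SO − ½·6·(Σα)² = (6/2)·19² = 1083.
Deadweight loss = W^SO − W^NE = 761.74.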